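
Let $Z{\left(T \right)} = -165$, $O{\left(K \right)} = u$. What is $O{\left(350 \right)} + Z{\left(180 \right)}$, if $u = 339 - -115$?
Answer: $289$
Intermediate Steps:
$u = 454$ ($u = 339 + \left(-42 + 157\right) = 339 + 115 = 454$)
$O{\left(K \right)} = 454$
$O{\left(350 \right)} + Z{\left(180 \right)} = 454 - 165 = 289$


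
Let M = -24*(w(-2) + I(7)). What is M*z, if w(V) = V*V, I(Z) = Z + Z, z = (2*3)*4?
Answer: -10368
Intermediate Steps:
z = 24 (z = 6*4 = 24)
I(Z) = 2*Z
w(V) = V**2
M = -432 (M = -24*((-2)**2 + 2*7) = -24*(4 + 14) = -24*18 = -432)
M*z = -432*24 = -10368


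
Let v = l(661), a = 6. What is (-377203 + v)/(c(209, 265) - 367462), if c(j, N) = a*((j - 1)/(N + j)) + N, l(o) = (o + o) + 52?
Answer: 29690491/29008355 ≈ 1.0235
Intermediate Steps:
l(o) = 52 + 2*o (l(o) = 2*o + 52 = 52 + 2*o)
v = 1374 (v = 52 + 2*661 = 52 + 1322 = 1374)
c(j, N) = N + 6*(-1 + j)/(N + j) (c(j, N) = 6*((j - 1)/(N + j)) + N = 6*((-1 + j)/(N + j)) + N = 6*(-1 + j)/(N + j) + N = N + 6*(-1 + j)/(N + j))
(-377203 + v)/(c(209, 265) - 367462) = (-377203 + 1374)/((-6 + 265² + 6*209 + 265*209)/(265 + 209) - 367462) = -375829/((-6 + 70225 + 1254 + 55385)/474 - 367462) = -375829/((1/474)*126858 - 367462) = -375829/(21143/79 - 367462) = -375829/(-29008355/79) = -375829*(-79/29008355) = 29690491/29008355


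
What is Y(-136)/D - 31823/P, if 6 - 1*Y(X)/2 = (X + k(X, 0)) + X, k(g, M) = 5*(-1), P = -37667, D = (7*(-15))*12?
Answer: 1341247/3390030 ≈ 0.39564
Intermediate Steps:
D = -1260 (D = -105*12 = -1260)
k(g, M) = -5
Y(X) = 22 - 4*X (Y(X) = 12 - 2*((X - 5) + X) = 12 - 2*((-5 + X) + X) = 12 - 2*(-5 + 2*X) = 12 + (10 - 4*X) = 22 - 4*X)
Y(-136)/D - 31823/P = (22 - 4*(-136))/(-1260) - 31823/(-37667) = (22 + 544)*(-1/1260) - 31823*(-1/37667) = 566*(-1/1260) + 31823/37667 = -283/630 + 31823/37667 = 1341247/3390030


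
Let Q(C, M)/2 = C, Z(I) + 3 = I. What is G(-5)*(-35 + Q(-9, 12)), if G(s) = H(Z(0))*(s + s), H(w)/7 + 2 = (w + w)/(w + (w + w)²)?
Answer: -89040/11 ≈ -8094.5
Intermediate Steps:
Z(I) = -3 + I
Q(C, M) = 2*C
H(w) = -14 + 14*w/(w + 4*w²) (H(w) = -14 + 7*((w + w)/(w + (w + w)²)) = -14 + 7*((2*w)/(w + (2*w)²)) = -14 + 7*((2*w)/(w + 4*w²)) = -14 + 7*(2*w/(w + 4*w²)) = -14 + 14*w/(w + 4*w²))
G(s) = -336*s/11 (G(s) = (-56*(-3 + 0)/(1 + 4*(-3 + 0)))*(s + s) = (-56*(-3)/(1 + 4*(-3)))*(2*s) = (-56*(-3)/(1 - 12))*(2*s) = (-56*(-3)/(-11))*(2*s) = (-56*(-3)*(-1/11))*(2*s) = -336*s/11)
G(-5)*(-35 + Q(-9, 12)) = (-336/11*(-5))*(-35 + 2*(-9)) = 1680*(-35 - 18)/11 = (1680/11)*(-53) = -89040/11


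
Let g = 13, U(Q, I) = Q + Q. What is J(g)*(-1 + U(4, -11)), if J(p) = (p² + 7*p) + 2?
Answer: 1834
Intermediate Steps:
U(Q, I) = 2*Q
J(p) = 2 + p² + 7*p
J(g)*(-1 + U(4, -11)) = (2 + 13² + 7*13)*(-1 + 2*4) = (2 + 169 + 91)*(-1 + 8) = 262*7 = 1834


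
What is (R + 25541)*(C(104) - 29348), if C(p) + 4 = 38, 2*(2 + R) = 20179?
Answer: -1044413849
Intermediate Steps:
R = 20175/2 (R = -2 + (½)*20179 = -2 + 20179/2 = 20175/2 ≈ 10088.)
C(p) = 34 (C(p) = -4 + 38 = 34)
(R + 25541)*(C(104) - 29348) = (20175/2 + 25541)*(34 - 29348) = (71257/2)*(-29314) = -1044413849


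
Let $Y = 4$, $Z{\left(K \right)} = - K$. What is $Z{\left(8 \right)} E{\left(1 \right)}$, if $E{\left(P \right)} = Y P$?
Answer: $-32$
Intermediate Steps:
$E{\left(P \right)} = 4 P$
$Z{\left(8 \right)} E{\left(1 \right)} = \left(-1\right) 8 \cdot 4 \cdot 1 = \left(-8\right) 4 = -32$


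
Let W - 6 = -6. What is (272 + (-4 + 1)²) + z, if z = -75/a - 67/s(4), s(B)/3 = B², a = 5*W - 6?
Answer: 14021/48 ≈ 292.10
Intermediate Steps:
W = 0 (W = 6 - 6 = 0)
a = -6 (a = 5*0 - 6 = 0 - 6 = -6)
s(B) = 3*B²
z = 533/48 (z = -75/(-6) - 67/(3*4²) = -75*(-⅙) - 67/(3*16) = 25/2 - 67/48 = 533/48 ≈ 11.104)
(272 + (-4 + 1)²) + z = (272 + (-4 + 1)²) + 533/48 = (272 + (-3)²) + 533/48 = (272 + 9) + 533/48 = 281 + 533/48 = 14021/48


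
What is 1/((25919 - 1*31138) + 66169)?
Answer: 1/60950 ≈ 1.6407e-5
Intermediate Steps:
1/((25919 - 1*31138) + 66169) = 1/((25919 - 31138) + 66169) = 1/(-5219 + 66169) = 1/60950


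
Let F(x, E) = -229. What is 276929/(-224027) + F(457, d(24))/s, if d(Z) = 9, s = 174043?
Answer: -48248856130/38990331161 ≈ -1.2375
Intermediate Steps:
276929/(-224027) + F(457, d(24))/s = 276929/(-224027) - 229/174043 = 276929*(-1/224027) - 229*1/174043 = -276929/224027 - 229/174043 = -48248856130/38990331161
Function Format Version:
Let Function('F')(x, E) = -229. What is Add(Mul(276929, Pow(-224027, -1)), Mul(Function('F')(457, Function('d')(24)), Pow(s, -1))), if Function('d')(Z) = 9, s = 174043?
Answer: Rational(-48248856130, 38990331161) ≈ -1.2375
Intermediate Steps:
Add(Mul(276929, Pow(-224027, -1)), Mul(Function('F')(457, Function('d')(24)), Pow(s, -1))) = Add(Mul(276929, Pow(-224027, -1)), Mul(-229, Pow(174043, -1))) = Add(Mul(276929, Rational(-1, 224027)), Mul(-229, Rational(1, 174043))) = Add(Rational(-276929, 224027), Rational(-229, 174043)) = Rational(-48248856130, 38990331161)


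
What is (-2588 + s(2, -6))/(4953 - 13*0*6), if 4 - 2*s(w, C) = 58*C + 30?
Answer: -809/1651 ≈ -0.49001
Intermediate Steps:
s(w, C) = -13 - 29*C (s(w, C) = 2 - (58*C + 30)/2 = 2 - (30 + 58*C)/2 = 2 + (-15 - 29*C) = -13 - 29*C)
(-2588 + s(2, -6))/(4953 - 13*0*6) = (-2588 + (-13 - 29*(-6)))/(4953 - 13*0*6) = (-2588 + (-13 + 174))/(4953 + 0*6) = (-2588 + 161)/(4953 + 0) = -2427/4953 = -2427*1/4953 = -809/1651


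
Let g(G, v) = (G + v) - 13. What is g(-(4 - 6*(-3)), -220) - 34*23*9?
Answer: -7293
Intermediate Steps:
g(G, v) = -13 + G + v
g(-(4 - 6*(-3)), -220) - 34*23*9 = (-13 - (4 - 6*(-3)) - 220) - 34*23*9 = (-13 - (4 + 18) - 220) - 782*9 = (-13 - 1*22 - 220) - 1*7038 = (-13 - 22 - 220) - 7038 = -255 - 7038 = -7293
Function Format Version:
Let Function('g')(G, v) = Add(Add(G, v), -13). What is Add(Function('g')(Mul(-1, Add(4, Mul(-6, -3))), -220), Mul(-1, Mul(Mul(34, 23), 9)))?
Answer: -7293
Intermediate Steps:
Function('g')(G, v) = Add(-13, G, v)
Add(Function('g')(Mul(-1, Add(4, Mul(-6, -3))), -220), Mul(-1, Mul(Mul(34, 23), 9))) = Add(Add(-13, Mul(-1, Add(4, Mul(-6, -3))), -220), Mul(-1, Mul(Mul(34, 23), 9))) = Add(Add(-13, Mul(-1, Add(4, 18)), -220), Mul(-1, Mul(782, 9))) = Add(Add(-13, Mul(-1, 22), -220), Mul(-1, 7038)) = Add(Add(-13, -22, -220), -7038) = Add(-255, -7038) = -7293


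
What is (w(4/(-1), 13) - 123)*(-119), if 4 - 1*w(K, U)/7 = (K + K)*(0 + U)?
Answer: -75327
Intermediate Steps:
w(K, U) = 28 - 14*K*U (w(K, U) = 28 - 7*(K + K)*(0 + U) = 28 - 7*2*K*U = 28 - 14*K*U)
(w(4/(-1), 13) - 123)*(-119) = ((28 - 14*4/(-1)*13) - 123)*(-119) = ((28 - 14*4*(-1)*13) - 123)*(-119) = ((28 - 14*(-4)*13) - 123)*(-119) = ((28 + 728) - 123)*(-119) = (756 - 123)*(-119) = 633*(-119) = -75327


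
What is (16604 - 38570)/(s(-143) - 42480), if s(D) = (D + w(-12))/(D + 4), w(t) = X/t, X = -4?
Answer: 4579911/8856866 ≈ 0.51710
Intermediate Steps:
w(t) = -4/t
s(D) = (1/3 + D)/(4 + D) (s(D) = (D - 4/(-12))/(D + 4) = (D - 4*(-1/12))/(4 + D) = (D + 1/3)/(4 + D) = (1/3 + D)/(4 + D))
(16604 - 38570)/(s(-143) - 42480) = (16604 - 38570)/((1/3 - 143)/(4 - 143) - 42480) = -21966/(-428/3/(-139) - 42480) = -21966/(-1/139*(-428/3) - 42480) = -21966/(428/417 - 42480) = -21966/(-17713732/417) = -21966*(-417/17713732) = 4579911/8856866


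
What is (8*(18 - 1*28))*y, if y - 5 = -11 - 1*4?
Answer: 800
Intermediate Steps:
y = -10 (y = 5 + (-11 - 1*4) = 5 + (-11 - 4) = 5 - 15 = -10)
(8*(18 - 1*28))*y = (8*(18 - 1*28))*(-10) = (8*(18 - 28))*(-10) = (8*(-10))*(-10) = -80*(-10) = 800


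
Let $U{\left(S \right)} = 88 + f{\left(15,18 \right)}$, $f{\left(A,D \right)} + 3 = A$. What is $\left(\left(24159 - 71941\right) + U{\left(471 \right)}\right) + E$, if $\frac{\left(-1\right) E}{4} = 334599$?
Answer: $-1386078$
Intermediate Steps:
$f{\left(A,D \right)} = -3 + A$
$U{\left(S \right)} = 100$ ($U{\left(S \right)} = 88 + \left(-3 + 15\right) = 88 + 12 = 100$)
$E = -1338396$ ($E = \left(-4\right) 334599 = -1338396$)
$\left(\left(24159 - 71941\right) + U{\left(471 \right)}\right) + E = \left(\left(24159 - 71941\right) + 100\right) - 1338396 = \left(-47782 + 100\right) - 1338396 = -47682 - 1338396 = -1386078$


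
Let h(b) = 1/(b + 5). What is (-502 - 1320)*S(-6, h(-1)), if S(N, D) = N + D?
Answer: 20953/2 ≈ 10477.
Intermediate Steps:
h(b) = 1/(5 + b)
S(N, D) = D + N
(-502 - 1320)*S(-6, h(-1)) = (-502 - 1320)*(1/(5 - 1) - 6) = -1822*(1/4 - 6) = -1822*(¼ - 6) = -1822*(-23/4) = 20953/2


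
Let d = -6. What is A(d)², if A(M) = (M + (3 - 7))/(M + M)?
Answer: 25/36 ≈ 0.69444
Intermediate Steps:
A(M) = (-4 + M)/(2*M) (A(M) = (M - 4)/((2*M)) = (-4 + M)*(1/(2*M)) = (-4 + M)/(2*M))
A(d)² = ((½)*(-4 - 6)/(-6))² = ((½)*(-⅙)*(-10))² = (⅚)² = 25/36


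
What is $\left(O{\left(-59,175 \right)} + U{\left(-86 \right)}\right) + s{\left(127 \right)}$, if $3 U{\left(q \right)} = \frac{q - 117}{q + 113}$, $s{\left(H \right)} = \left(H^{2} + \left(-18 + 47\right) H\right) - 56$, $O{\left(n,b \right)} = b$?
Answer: $\frac{1614208}{81} \approx 19929.0$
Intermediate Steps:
$s{\left(H \right)} = -56 + H^{2} + 29 H$ ($s{\left(H \right)} = \left(H^{2} + 29 H\right) - 56 = -56 + H^{2} + 29 H$)
$U{\left(q \right)} = \frac{-117 + q}{3 \left(113 + q\right)}$ ($U{\left(q \right)} = \frac{\left(q - 117\right) \frac{1}{q + 113}}{3} = \frac{\left(-117 + q\right) \frac{1}{113 + q}}{3} = \frac{\frac{1}{113 + q} \left(-117 + q\right)}{3} = \frac{-117 + q}{3 \left(113 + q\right)}$)
$\left(O{\left(-59,175 \right)} + U{\left(-86 \right)}\right) + s{\left(127 \right)} = \left(175 + \frac{-117 - 86}{3 \left(113 - 86\right)}\right) + \left(-56 + 127^{2} + 29 \cdot 127\right) = \left(175 + \frac{1}{3} \cdot \frac{1}{27} \left(-203\right)\right) + \left(-56 + 16129 + 3683\right) = \left(175 + \frac{1}{3} \cdot \frac{1}{27} \left(-203\right)\right) + 19756 = \left(175 - \frac{203}{81}\right) + 19756 = \frac{13972}{81} + 19756 = \frac{1614208}{81}$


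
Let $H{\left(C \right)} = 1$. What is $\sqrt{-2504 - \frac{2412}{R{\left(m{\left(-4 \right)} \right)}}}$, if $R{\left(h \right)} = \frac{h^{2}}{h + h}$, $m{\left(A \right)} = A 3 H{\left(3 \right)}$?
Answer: $i \sqrt{2102} \approx 45.848 i$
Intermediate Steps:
$m{\left(A \right)} = 3 A$ ($m{\left(A \right)} = A 3 \cdot 1 = 3 A 1 = 3 A$)
$R{\left(h \right)} = \frac{h}{2}$ ($R{\left(h \right)} = \frac{h^{2}}{2 h} = \frac{1}{2 h} h^{2} = \frac{h}{2}$)
$\sqrt{-2504 - \frac{2412}{R{\left(m{\left(-4 \right)} \right)}}} = \sqrt{-2504 - \frac{2412}{\frac{1}{2} \cdot 3 \left(-4\right)}} = \sqrt{-2504 - \frac{2412}{\frac{1}{2} \left(-12\right)}} = \sqrt{-2504 - \frac{2412}{-6}} = \sqrt{-2504 - -402} = \sqrt{-2504 + 402} = \sqrt{-2102} = i \sqrt{2102}$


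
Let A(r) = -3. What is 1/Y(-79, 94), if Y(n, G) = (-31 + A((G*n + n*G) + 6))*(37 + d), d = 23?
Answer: -1/2040 ≈ -0.00049020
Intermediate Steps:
Y(n, G) = -2040 (Y(n, G) = (-31 - 3)*(37 + 23) = -34*60 = -2040)
1/Y(-79, 94) = 1/(-2040) = -1/2040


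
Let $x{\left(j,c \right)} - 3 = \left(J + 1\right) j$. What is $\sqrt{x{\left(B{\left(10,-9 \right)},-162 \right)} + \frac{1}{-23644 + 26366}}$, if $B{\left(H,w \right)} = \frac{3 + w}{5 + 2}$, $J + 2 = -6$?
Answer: $\frac{\sqrt{66686278}}{2722} \approx 3.0001$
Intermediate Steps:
$J = -8$ ($J = -2 - 6 = -8$)
$B{\left(H,w \right)} = \frac{3}{7} + \frac{w}{7}$ ($B{\left(H,w \right)} = \frac{3 + w}{7} = \left(3 + w\right) \frac{1}{7} = \frac{3}{7} + \frac{w}{7}$)
$x{\left(j,c \right)} = 3 - 7 j$ ($x{\left(j,c \right)} = 3 + \left(-8 + 1\right) j = 3 - 7 j$)
$\sqrt{x{\left(B{\left(10,-9 \right)},-162 \right)} + \frac{1}{-23644 + 26366}} = \sqrt{\left(3 - 7 \left(\frac{3}{7} + \frac{1}{7} \left(-9\right)\right)\right) + \frac{1}{-23644 + 26366}} = \sqrt{\left(3 - 7 \left(\frac{3}{7} - \frac{9}{7}\right)\right) + \frac{1}{2722}} = \sqrt{\left(3 - -6\right) + \frac{1}{2722}} = \sqrt{\left(3 + 6\right) + \frac{1}{2722}} = \sqrt{9 + \frac{1}{2722}} = \sqrt{\frac{24499}{2722}} = \frac{\sqrt{66686278}}{2722}$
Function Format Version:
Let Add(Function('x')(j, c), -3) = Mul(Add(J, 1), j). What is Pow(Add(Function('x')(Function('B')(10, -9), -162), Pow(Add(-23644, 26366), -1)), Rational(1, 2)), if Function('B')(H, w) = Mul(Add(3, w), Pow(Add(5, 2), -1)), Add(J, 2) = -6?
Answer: Mul(Rational(1, 2722), Pow(66686278, Rational(1, 2))) ≈ 3.0001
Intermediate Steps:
J = -8 (J = Add(-2, -6) = -8)
Function('B')(H, w) = Add(Rational(3, 7), Mul(Rational(1, 7), w)) (Function('B')(H, w) = Mul(Add(3, w), Pow(7, -1)) = Mul(Add(3, w), Rational(1, 7)) = Add(Rational(3, 7), Mul(Rational(1, 7), w)))
Function('x')(j, c) = Add(3, Mul(-7, j)) (Function('x')(j, c) = Add(3, Mul(Add(-8, 1), j)) = Add(3, Mul(-7, j)))
Pow(Add(Function('x')(Function('B')(10, -9), -162), Pow(Add(-23644, 26366), -1)), Rational(1, 2)) = Pow(Add(Add(3, Mul(-7, Add(Rational(3, 7), Mul(Rational(1, 7), -9)))), Pow(Add(-23644, 26366), -1)), Rational(1, 2)) = Pow(Add(Add(3, Mul(-7, Add(Rational(3, 7), Rational(-9, 7)))), Pow(2722, -1)), Rational(1, 2)) = Pow(Add(Add(3, Mul(-7, Rational(-6, 7))), Rational(1, 2722)), Rational(1, 2)) = Pow(Add(Add(3, 6), Rational(1, 2722)), Rational(1, 2)) = Pow(Add(9, Rational(1, 2722)), Rational(1, 2)) = Pow(Rational(24499, 2722), Rational(1, 2)) = Mul(Rational(1, 2722), Pow(66686278, Rational(1, 2)))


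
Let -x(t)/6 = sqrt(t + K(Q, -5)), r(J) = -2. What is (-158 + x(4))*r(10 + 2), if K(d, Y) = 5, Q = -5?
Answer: 352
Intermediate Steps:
x(t) = -6*sqrt(5 + t) (x(t) = -6*sqrt(t + 5) = -6*sqrt(5 + t))
(-158 + x(4))*r(10 + 2) = (-158 - 6*sqrt(5 + 4))*(-2) = (-158 - 6*sqrt(9))*(-2) = (-158 - 6*3)*(-2) = (-158 - 18)*(-2) = -176*(-2) = 352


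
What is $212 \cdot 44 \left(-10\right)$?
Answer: $-93280$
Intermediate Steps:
$212 \cdot 44 \left(-10\right) = 9328 \left(-10\right) = -93280$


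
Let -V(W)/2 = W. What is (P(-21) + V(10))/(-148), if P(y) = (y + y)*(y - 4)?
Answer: -515/74 ≈ -6.9595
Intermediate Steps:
V(W) = -2*W
P(y) = 2*y*(-4 + y) (P(y) = (2*y)*(-4 + y) = 2*y*(-4 + y))
(P(-21) + V(10))/(-148) = (2*(-21)*(-4 - 21) - 2*10)/(-148) = (2*(-21)*(-25) - 20)*(-1/148) = (1050 - 20)*(-1/148) = 1030*(-1/148) = -515/74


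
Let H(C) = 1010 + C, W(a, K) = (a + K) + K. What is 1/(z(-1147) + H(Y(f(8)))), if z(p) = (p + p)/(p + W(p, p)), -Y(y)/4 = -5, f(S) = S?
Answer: 2/2061 ≈ 0.00097040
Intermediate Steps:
W(a, K) = a + 2*K (W(a, K) = (K + a) + K = a + 2*K)
Y(y) = 20 (Y(y) = -4*(-5) = 20)
z(p) = ½ (z(p) = (p + p)/(p + (p + 2*p)) = (2*p)/(p + 3*p) = (2*p)/((4*p)) = (2*p)*(1/(4*p)) = ½)
1/(z(-1147) + H(Y(f(8)))) = 1/(½ + (1010 + 20)) = 1/(½ + 1030) = 1/(2061/2) = 2/2061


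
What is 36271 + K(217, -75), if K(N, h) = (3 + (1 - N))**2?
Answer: 81640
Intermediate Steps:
K(N, h) = (4 - N)**2
36271 + K(217, -75) = 36271 + (-4 + 217)**2 = 36271 + 213**2 = 36271 + 45369 = 81640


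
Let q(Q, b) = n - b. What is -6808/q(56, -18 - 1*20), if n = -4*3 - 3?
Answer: -296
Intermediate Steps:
n = -15 (n = -12 - 3 = -15)
q(Q, b) = -15 - b
-6808/q(56, -18 - 1*20) = -6808/(-15 - (-18 - 1*20)) = -6808/(-15 - (-18 - 20)) = -6808/(-15 - 1*(-38)) = -6808/(-15 + 38) = -6808/23 = -6808*1/23 = -296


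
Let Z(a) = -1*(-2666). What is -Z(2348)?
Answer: -2666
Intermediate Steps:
Z(a) = 2666
-Z(2348) = -1*2666 = -2666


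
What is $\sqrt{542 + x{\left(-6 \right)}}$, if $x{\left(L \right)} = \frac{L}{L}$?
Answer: $\sqrt{543} \approx 23.302$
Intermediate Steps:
$x{\left(L \right)} = 1$
$\sqrt{542 + x{\left(-6 \right)}} = \sqrt{542 + 1} = \sqrt{543}$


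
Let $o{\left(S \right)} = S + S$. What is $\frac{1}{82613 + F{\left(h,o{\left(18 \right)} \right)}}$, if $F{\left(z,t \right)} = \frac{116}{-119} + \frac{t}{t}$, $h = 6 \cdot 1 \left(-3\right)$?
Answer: $\frac{119}{9830950} \approx 1.2105 \cdot 10^{-5}$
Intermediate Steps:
$o{\left(S \right)} = 2 S$
$h = -18$ ($h = 6 \left(-3\right) = -18$)
$F{\left(z,t \right)} = \frac{3}{119}$ ($F{\left(z,t \right)} = 116 \left(- \frac{1}{119}\right) + 1 = - \frac{116}{119} + 1 = \frac{3}{119}$)
$\frac{1}{82613 + F{\left(h,o{\left(18 \right)} \right)}} = \frac{1}{82613 + \frac{3}{119}} = \frac{1}{\frac{9830950}{119}} = \frac{119}{9830950}$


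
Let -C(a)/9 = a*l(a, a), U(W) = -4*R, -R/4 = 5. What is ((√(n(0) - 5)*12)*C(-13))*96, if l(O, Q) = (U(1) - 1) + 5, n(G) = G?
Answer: 11321856*I*√5 ≈ 2.5316e+7*I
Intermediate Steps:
R = -20 (R = -4*5 = -20)
U(W) = 80 (U(W) = -4*(-20) = 80)
l(O, Q) = 84 (l(O, Q) = (80 - 1) + 5 = 79 + 5 = 84)
C(a) = -756*a (C(a) = -9*a*84 = -756*a)
((√(n(0) - 5)*12)*C(-13))*96 = ((√(0 - 5)*12)*(-756*(-13)))*96 = ((√(-5)*12)*9828)*96 = (((I*√5)*12)*9828)*96 = ((12*I*√5)*9828)*96 = (117936*I*√5)*96 = 11321856*I*√5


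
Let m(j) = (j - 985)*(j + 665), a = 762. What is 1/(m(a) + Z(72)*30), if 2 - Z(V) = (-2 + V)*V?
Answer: -1/469361 ≈ -2.1306e-6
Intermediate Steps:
m(j) = (-985 + j)*(665 + j)
Z(V) = 2 - V*(-2 + V) (Z(V) = 2 - (-2 + V)*V = 2 - V*(-2 + V))
1/(m(a) + Z(72)*30) = 1/((-655025 + 762² - 320*762) + (2 - 1*72² + 2*72)*30) = 1/((-655025 + 580644 - 243840) + (2 - 1*5184 + 144)*30) = 1/(-318221 + (2 - 5184 + 144)*30) = 1/(-318221 - 5038*30) = 1/(-318221 - 151140) = 1/(-469361) = -1/469361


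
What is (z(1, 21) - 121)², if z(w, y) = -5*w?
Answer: 15876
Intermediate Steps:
(z(1, 21) - 121)² = (-5*1 - 121)² = (-5 - 121)² = (-126)² = 15876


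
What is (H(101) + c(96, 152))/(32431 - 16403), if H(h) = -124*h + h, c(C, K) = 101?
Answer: -6161/8014 ≈ -0.76878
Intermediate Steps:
H(h) = -123*h
(H(101) + c(96, 152))/(32431 - 16403) = (-123*101 + 101)/(32431 - 16403) = (-12423 + 101)/16028 = -12322*1/16028 = -6161/8014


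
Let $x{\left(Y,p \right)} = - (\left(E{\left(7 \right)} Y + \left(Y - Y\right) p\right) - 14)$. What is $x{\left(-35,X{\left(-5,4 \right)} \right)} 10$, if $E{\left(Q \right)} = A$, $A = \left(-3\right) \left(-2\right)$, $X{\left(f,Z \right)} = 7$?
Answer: $2240$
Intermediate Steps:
$A = 6$
$E{\left(Q \right)} = 6$
$x{\left(Y,p \right)} = 14 - 6 Y$ ($x{\left(Y,p \right)} = - (\left(6 Y + \left(Y - Y\right) p\right) - 14) = - (\left(6 Y + 0 p\right) - 14) = - (\left(6 Y + 0\right) - 14) = - (6 Y - 14) = - (-14 + 6 Y) = 14 - 6 Y$)
$x{\left(-35,X{\left(-5,4 \right)} \right)} 10 = \left(14 - -210\right) 10 = \left(14 + 210\right) 10 = 224 \cdot 10 = 2240$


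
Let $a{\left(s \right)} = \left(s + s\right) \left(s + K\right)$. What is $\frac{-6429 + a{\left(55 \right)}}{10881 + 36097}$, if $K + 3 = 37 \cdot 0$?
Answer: $- \frac{709}{46978} \approx -0.015092$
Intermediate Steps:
$K = -3$ ($K = -3 + 37 \cdot 0 = -3 + 0 = -3$)
$a{\left(s \right)} = 2 s \left(-3 + s\right)$ ($a{\left(s \right)} = \left(s + s\right) \left(s - 3\right) = 2 s \left(-3 + s\right)$)
$\frac{-6429 + a{\left(55 \right)}}{10881 + 36097} = \frac{-6429 + 2 \cdot 55 \left(-3 + 55\right)}{10881 + 36097} = \frac{-6429 + 2 \cdot 55 \cdot 52}{46978} = \left(-6429 + 5720\right) \frac{1}{46978} = \left(-709\right) \frac{1}{46978} = - \frac{709}{46978}$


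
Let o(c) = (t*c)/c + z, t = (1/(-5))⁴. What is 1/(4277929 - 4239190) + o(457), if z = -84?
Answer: -2033758136/24211875 ≈ -83.998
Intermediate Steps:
t = 1/625 (t = (-⅕)⁴ = 1/625 ≈ 0.0016000)
o(c) = -52499/625 (o(c) = (c/625)/c - 84 = 1/625 - 84 = -52499/625)
1/(4277929 - 4239190) + o(457) = 1/(4277929 - 4239190) - 52499/625 = 1/38739 - 52499/625 = -2033758136/24211875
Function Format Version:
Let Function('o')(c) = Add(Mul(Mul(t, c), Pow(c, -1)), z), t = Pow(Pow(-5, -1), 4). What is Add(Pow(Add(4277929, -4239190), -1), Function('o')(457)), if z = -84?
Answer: Rational(-2033758136, 24211875) ≈ -83.998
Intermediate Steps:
t = Rational(1, 625) (t = Pow(Rational(-1, 5), 4) = Rational(1, 625) ≈ 0.0016000)
Function('o')(c) = Rational(-52499, 625) (Function('o')(c) = Add(Mul(Mul(Rational(1, 625), c), Pow(c, -1)), -84) = Add(Rational(1, 625), -84) = Rational(-52499, 625))
Add(Pow(Add(4277929, -4239190), -1), Function('o')(457)) = Add(Pow(Add(4277929, -4239190), -1), Rational(-52499, 625)) = Add(Pow(38739, -1), Rational(-52499, 625)) = Add(Rational(1, 38739), Rational(-52499, 625)) = Rational(-2033758136, 24211875)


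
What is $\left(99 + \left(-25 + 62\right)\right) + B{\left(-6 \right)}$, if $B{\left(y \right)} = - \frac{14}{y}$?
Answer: $\frac{415}{3} \approx 138.33$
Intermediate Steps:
$\left(99 + \left(-25 + 62\right)\right) + B{\left(-6 \right)} = \left(99 + \left(-25 + 62\right)\right) - \frac{14}{-6} = \left(99 + 37\right) - - \frac{7}{3} = 136 + \frac{7}{3} = \frac{415}{3}$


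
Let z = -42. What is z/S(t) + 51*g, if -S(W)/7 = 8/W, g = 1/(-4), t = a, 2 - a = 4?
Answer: -57/4 ≈ -14.250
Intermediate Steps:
a = -2 (a = 2 - 1*4 = 2 - 4 = -2)
t = -2
g = -¼ ≈ -0.25000
S(W) = -56/W
z/S(t) + 51*g = -42/((-56/(-2))) + 51*(-¼) = -42/((-56*(-½))) - 51/4 = -42/28 - 51/4 = -42*1/28 - 51/4 = -3/2 - 51/4 = -57/4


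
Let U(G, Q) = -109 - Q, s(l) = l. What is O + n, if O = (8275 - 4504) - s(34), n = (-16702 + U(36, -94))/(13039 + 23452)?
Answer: 136350150/36491 ≈ 3736.5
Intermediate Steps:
n = -16717/36491 (n = (-16702 + (-109 - 1*(-94)))/(13039 + 23452) = (-16702 + (-109 + 94))/36491 = (-16702 - 15)*(1/36491) = -16717*1/36491 = -16717/36491 ≈ -0.45811)
O = 3737 (O = (8275 - 4504) - 1*34 = 3771 - 34 = 3737)
O + n = 3737 - 16717/36491 = 136350150/36491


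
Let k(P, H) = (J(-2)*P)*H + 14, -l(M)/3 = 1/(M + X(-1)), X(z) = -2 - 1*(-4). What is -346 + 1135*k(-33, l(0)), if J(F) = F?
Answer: -96821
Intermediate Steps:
X(z) = 2 (X(z) = -2 + 4 = 2)
l(M) = -3/(2 + M) (l(M) = -3/(M + 2) = -3/(2 + M))
k(P, H) = 14 - 2*H*P (k(P, H) = (-2*P)*H + 14 = -2*H*P + 14 = 14 - 2*H*P)
-346 + 1135*k(-33, l(0)) = -346 + 1135*(14 - 2*(-3/(2 + 0))*(-33)) = -346 + 1135*(14 - 2*(-3/2)*(-33)) = -346 + 1135*(14 - 99) = -346 + 1135*(-85) = -346 - 96475 = -96821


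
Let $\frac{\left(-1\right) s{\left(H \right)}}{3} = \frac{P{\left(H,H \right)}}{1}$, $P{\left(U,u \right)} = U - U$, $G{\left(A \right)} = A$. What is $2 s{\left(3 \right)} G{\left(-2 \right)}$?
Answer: $0$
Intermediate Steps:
$P{\left(U,u \right)} = 0$
$s{\left(H \right)} = 0$ ($s{\left(H \right)} = - 3 \cdot \frac{0}{1} = - 3 \cdot 0 \cdot 1 = \left(-3\right) 0 = 0$)
$2 s{\left(3 \right)} G{\left(-2 \right)} = 2 \cdot 0 \left(-2\right) = 0 \left(-2\right) = 0$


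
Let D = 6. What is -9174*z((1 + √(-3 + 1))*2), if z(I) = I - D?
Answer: 36696 - 18348*I*√2 ≈ 36696.0 - 25948.0*I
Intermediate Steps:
z(I) = -6 + I (z(I) = I - 1*6 = I - 6 = -6 + I)
-9174*z((1 + √(-3 + 1))*2) = -9174*(-6 + (1 + √(-3 + 1))*2) = -9174*(-6 + (1 + √(-2))*2) = -9174*(-6 + (1 + I*√2)*2) = -9174*(-6 + (2 + 2*I*√2)) = -9174*(-4 + 2*I*√2) = 36696 - 18348*I*√2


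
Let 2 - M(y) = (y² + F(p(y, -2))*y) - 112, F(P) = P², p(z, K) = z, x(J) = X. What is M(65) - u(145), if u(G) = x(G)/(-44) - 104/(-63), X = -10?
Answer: -386330699/1386 ≈ -2.7874e+5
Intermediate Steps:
x(J) = -10
u(G) = 2603/1386 (u(G) = -10/(-44) - 104/(-63) = -10*(-1/44) - 104*(-1/63) = 5/22 + 104/63 = 2603/1386)
M(y) = 114 - y² - y³ (M(y) = 2 - ((y² + y²*y) - 112) = 2 - ((y² + y³) - 112) = 2 - (-112 + y² + y³) = 2 + (112 - y² - y³) = 114 - y² - y³)
M(65) - u(145) = (114 - 1*65² - 1*65³) - 1*2603/1386 = (114 - 1*4225 - 1*274625) - 2603/1386 = (114 - 4225 - 274625) - 2603/1386 = -278736 - 2603/1386 = -386330699/1386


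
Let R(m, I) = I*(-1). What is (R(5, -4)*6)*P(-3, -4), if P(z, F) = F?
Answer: -96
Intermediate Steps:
R(m, I) = -I
(R(5, -4)*6)*P(-3, -4) = (-1*(-4)*6)*(-4) = (4*6)*(-4) = 24*(-4) = -96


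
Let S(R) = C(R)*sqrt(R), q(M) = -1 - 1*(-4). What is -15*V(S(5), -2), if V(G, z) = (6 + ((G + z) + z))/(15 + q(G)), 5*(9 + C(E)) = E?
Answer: -5/3 + 20*sqrt(5)/3 ≈ 13.240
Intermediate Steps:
q(M) = 3 (q(M) = -1 + 4 = 3)
C(E) = -9 + E/5
S(R) = sqrt(R)*(-9 + R/5) (S(R) = (-9 + R/5)*sqrt(R) = sqrt(R)*(-9 + R/5))
V(G, z) = 1/3 + z/9 + G/18 (V(G, z) = (6 + ((G + z) + z))/(15 + 3) = (6 + (G + 2*z))/18 = (6 + G + 2*z)*(1/18) = 1/3 + z/9 + G/18)
-15*V(S(5), -2) = -15*(1/3 + (1/9)*(-2) + (sqrt(5)*(-45 + 5)/5)/18) = -15*(1/3 - 2/9 + ((1/5)*sqrt(5)*(-40))/18) = -15*(1/3 - 2/9 + (-8*sqrt(5))/18) = -15*(1/3 - 2/9 - 4*sqrt(5)/9) = -15*(1/9 - 4*sqrt(5)/9) = -5/3 + 20*sqrt(5)/3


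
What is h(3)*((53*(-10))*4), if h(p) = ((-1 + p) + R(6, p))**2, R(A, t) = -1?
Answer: -2120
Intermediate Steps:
h(p) = (-2 + p)**2 (h(p) = ((-1 + p) - 1)**2 = (-2 + p)**2)
h(3)*((53*(-10))*4) = (-2 + 3)**2*((53*(-10))*4) = 1**2*(-530*4) = 1*(-2120) = -2120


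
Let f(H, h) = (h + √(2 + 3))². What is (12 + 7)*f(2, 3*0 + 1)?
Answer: 114 + 38*√5 ≈ 198.97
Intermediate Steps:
f(H, h) = (h + √5)²
(12 + 7)*f(2, 3*0 + 1) = (12 + 7)*((3*0 + 1) + √5)² = 19*((0 + 1) + √5)² = 19*(1 + √5)²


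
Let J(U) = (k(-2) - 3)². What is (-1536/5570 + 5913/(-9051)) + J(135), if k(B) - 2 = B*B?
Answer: 67814814/8402345 ≈ 8.0709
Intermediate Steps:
k(B) = 2 + B² (k(B) = 2 + B*B = 2 + B²)
J(U) = 9 (J(U) = ((2 + (-2)²) - 3)² = ((2 + 4) - 3)² = (6 - 3)² = 3² = 9)
(-1536/5570 + 5913/(-9051)) + J(135) = (-1536/5570 + 5913/(-9051)) + 9 = (-1536*1/5570 + 5913*(-1/9051)) + 9 = (-768/2785 - 1971/3017) + 9 = -7806291/8402345 + 9 = 67814814/8402345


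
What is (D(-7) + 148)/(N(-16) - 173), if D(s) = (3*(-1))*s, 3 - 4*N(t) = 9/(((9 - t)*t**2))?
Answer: -4326400/4409609 ≈ -0.98113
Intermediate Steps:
N(t) = 3/4 - 9/(4*t**2*(9 - t)) (N(t) = 3/4 - 9/(4*((9 - t)*t**2)) = 3/4 - 9/(4*(t**2*(9 - t))) = 3/4 - 9*1/(t**2*(9 - t))/4 = 3/4 - 9/(4*t**2*(9 - t)))
D(s) = -3*s
(D(-7) + 148)/(N(-16) - 173) = (-3*(-7) + 148)/((3/4)*(3 + (-16)**3 - 9*(-16)**2)/((-16)**2*(-9 - 16)) - 173) = (21 + 148)/((3/4)*(1/256)*(3 - 4096 - 9*256)/(-25) - 173) = 169/((3/4)*(1/256)*(-1/25)*(3 - 4096 - 2304) - 173) = 169/((3/4)*(1/256)*(-1/25)*(-6397) - 173) = 169/(19191/25600 - 173) = 169/(-4409609/25600) = 169*(-25600/4409609) = -4326400/4409609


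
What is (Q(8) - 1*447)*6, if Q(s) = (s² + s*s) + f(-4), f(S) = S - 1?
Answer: -1944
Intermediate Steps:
f(S) = -1 + S
Q(s) = -5 + 2*s² (Q(s) = (s² + s*s) + (-1 - 4) = (s² + s²) - 5 = 2*s² - 5 = -5 + 2*s²)
(Q(8) - 1*447)*6 = ((-5 + 2*8²) - 1*447)*6 = ((-5 + 2*64) - 447)*6 = ((-5 + 128) - 447)*6 = (123 - 447)*6 = -324*6 = -1944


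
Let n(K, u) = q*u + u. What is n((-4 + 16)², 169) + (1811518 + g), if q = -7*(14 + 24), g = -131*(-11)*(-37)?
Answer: 1713416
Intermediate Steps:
g = -53317 (g = 1441*(-37) = -53317)
q = -266 (q = -7*38 = -266)
n(K, u) = -265*u (n(K, u) = -266*u + u = -265*u)
n((-4 + 16)², 169) + (1811518 + g) = -265*169 + (1811518 - 53317) = -44785 + 1758201 = 1713416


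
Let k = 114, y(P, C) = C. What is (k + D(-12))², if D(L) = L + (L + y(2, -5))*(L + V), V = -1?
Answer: 104329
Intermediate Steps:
D(L) = L + (-1 + L)*(-5 + L) (D(L) = L + (L - 5)*(L - 1) = L + (-5 + L)*(-1 + L) = L + (-1 + L)*(-5 + L))
(k + D(-12))² = (114 + (5 + (-12)² - 5*(-12)))² = (114 + (5 + 144 + 60))² = (114 + 209)² = 323² = 104329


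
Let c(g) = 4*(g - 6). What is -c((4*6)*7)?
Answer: -648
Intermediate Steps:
c(g) = -24 + 4*g (c(g) = 4*(-6 + g) = -24 + 4*g)
-c((4*6)*7) = -(-24 + 4*((4*6)*7)) = -(-24 + 4*(24*7)) = -(-24 + 4*168) = -(-24 + 672) = -1*648 = -648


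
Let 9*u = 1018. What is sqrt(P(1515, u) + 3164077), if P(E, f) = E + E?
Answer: sqrt(3167107) ≈ 1779.6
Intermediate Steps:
u = 1018/9 (u = (1/9)*1018 = 1018/9 ≈ 113.11)
P(E, f) = 2*E
sqrt(P(1515, u) + 3164077) = sqrt(2*1515 + 3164077) = sqrt(3030 + 3164077) = sqrt(3167107)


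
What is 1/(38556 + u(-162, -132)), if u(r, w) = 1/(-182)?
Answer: 182/7017191 ≈ 2.5936e-5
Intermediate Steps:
u(r, w) = -1/182
1/(38556 + u(-162, -132)) = 1/(38556 - 1/182) = 1/(7017191/182) = 182/7017191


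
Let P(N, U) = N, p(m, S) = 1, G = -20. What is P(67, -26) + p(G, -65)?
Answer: 68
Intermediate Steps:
P(67, -26) + p(G, -65) = 67 + 1 = 68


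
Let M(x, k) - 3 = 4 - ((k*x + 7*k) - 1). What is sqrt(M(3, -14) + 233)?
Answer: sqrt(381) ≈ 19.519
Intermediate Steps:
M(x, k) = 8 - 7*k - k*x (M(x, k) = 3 + (4 - ((k*x + 7*k) - 1)) = 3 + (4 - ((7*k + k*x) - 1)) = 3 + (4 - (-1 + 7*k + k*x)) = 3 + (4 + (1 - 7*k - k*x)) = 3 + (5 - 7*k - k*x) = 8 - 7*k - k*x)
sqrt(M(3, -14) + 233) = sqrt((8 - 7*(-14) - 1*(-14)*3) + 233) = sqrt((8 + 98 + 42) + 233) = sqrt(148 + 233) = sqrt(381)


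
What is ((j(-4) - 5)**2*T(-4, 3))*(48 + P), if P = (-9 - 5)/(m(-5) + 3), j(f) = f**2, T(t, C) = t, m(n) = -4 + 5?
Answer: -21538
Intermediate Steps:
m(n) = 1
P = -7/2 (P = (-9 - 5)/(1 + 3) = -14/4 = -14*1/4 = -7/2 ≈ -3.5000)
((j(-4) - 5)**2*T(-4, 3))*(48 + P) = (((-4)**2 - 5)**2*(-4))*(48 - 7/2) = ((16 - 5)**2*(-4))*(89/2) = (11**2*(-4))*(89/2) = (121*(-4))*(89/2) = -484*89/2 = -21538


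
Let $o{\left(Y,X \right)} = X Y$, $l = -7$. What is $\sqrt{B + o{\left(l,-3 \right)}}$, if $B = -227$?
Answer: $i \sqrt{206} \approx 14.353 i$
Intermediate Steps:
$\sqrt{B + o{\left(l,-3 \right)}} = \sqrt{-227 - -21} = \sqrt{-227 + 21} = \sqrt{-206} = i \sqrt{206}$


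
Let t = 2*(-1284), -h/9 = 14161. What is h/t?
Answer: 42483/856 ≈ 49.630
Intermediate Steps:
h = -127449 (h = -9*14161 = -127449)
t = -2568
h/t = -127449/(-2568) = -127449*(-1/2568) = 42483/856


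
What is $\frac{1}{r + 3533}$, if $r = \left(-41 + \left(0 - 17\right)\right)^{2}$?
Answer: $\frac{1}{6897} \approx 0.00014499$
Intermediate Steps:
$r = 3364$ ($r = \left(-41 - 17\right)^{2} = \left(-58\right)^{2} = 3364$)
$\frac{1}{r + 3533} = \frac{1}{3364 + 3533} = \frac{1}{6897}$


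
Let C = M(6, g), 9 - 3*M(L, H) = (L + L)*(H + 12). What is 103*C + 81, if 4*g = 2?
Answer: -4760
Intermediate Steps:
g = 1/2 (g = (1/4)*2 = 1/2 ≈ 0.50000)
M(L, H) = 3 - 2*L*(12 + H)/3 (M(L, H) = 3 - (L + L)*(H + 12)/3 = 3 - 2*L*(12 + H)/3)
C = -47 (C = 3 - 8*6 - 2/3*1/2*6 = 3 - 48 - 2 = -47)
103*C + 81 = 103*(-47) + 81 = -4841 + 81 = -4760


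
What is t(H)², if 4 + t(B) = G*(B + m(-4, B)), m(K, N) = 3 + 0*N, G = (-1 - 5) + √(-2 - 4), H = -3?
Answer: 16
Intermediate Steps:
G = -6 + I*√6 (G = -6 + √(-6) = -6 + I*√6 ≈ -6.0 + 2.4495*I)
m(K, N) = 3 (m(K, N) = 3 + 0 = 3)
t(B) = -4 + (-6 + I*√6)*(3 + B) (t(B) = -4 + (-6 + I*√6)*(B + 3) = -4 + (-6 + I*√6)*(3 + B))
t(H)² = (-22 - 1*(-3)*(6 - I*√6) + 3*I*√6)² = (-22 + (18 - 3*I*√6) + 3*I*√6)² = (-4)² = 16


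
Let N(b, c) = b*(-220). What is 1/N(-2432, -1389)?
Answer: 1/535040 ≈ 1.8690e-6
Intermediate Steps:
N(b, c) = -220*b
1/N(-2432, -1389) = 1/(-220*(-2432)) = 1/535040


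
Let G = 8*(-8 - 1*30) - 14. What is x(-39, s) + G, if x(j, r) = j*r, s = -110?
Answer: 3972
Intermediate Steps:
G = -318 (G = 8*(-8 - 30) - 14 = 8*(-38) - 14 = -304 - 14 = -318)
x(-39, s) + G = -39*(-110) - 318 = 4290 - 318 = 3972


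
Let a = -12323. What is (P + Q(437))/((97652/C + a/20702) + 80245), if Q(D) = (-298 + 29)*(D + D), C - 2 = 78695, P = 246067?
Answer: 17857500007534/130735025725603 ≈ 0.13659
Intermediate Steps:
C = 78697 (C = 2 + 78695 = 78697)
Q(D) = -538*D
(P + Q(437))/((97652/C + a/20702) + 80245) = (246067 - 538*437)/((97652/78697 - 12323/20702) + 80245) = (246067 - 235106)/((97652*(1/78697) - 12323*1/20702) + 80245) = 10961/((97652/78697 - 12323/20702) + 80245) = 10961/(1051808573/1629185294 + 80245) = 10961/(130735025725603/1629185294) = 10961*(1629185294/130735025725603) = 17857500007534/130735025725603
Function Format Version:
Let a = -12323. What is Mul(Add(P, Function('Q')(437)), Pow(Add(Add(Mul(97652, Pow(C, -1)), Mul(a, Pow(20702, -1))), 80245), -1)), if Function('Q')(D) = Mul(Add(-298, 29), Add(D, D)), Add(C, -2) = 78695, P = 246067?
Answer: Rational(17857500007534, 130735025725603) ≈ 0.13659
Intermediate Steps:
C = 78697 (C = Add(2, 78695) = 78697)
Function('Q')(D) = Mul(-538, D) (Function('Q')(D) = Mul(-269, Mul(2, D)) = Mul(-538, D))
Mul(Add(P, Function('Q')(437)), Pow(Add(Add(Mul(97652, Pow(C, -1)), Mul(a, Pow(20702, -1))), 80245), -1)) = Mul(Add(246067, Mul(-538, 437)), Pow(Add(Add(Mul(97652, Pow(78697, -1)), Mul(-12323, Pow(20702, -1))), 80245), -1)) = Mul(Add(246067, -235106), Pow(Add(Add(Mul(97652, Rational(1, 78697)), Mul(-12323, Rational(1, 20702))), 80245), -1)) = Mul(10961, Pow(Add(Add(Rational(97652, 78697), Rational(-12323, 20702)), 80245), -1)) = Mul(10961, Pow(Add(Rational(1051808573, 1629185294), 80245), -1)) = Mul(10961, Pow(Rational(130735025725603, 1629185294), -1)) = Mul(10961, Rational(1629185294, 130735025725603)) = Rational(17857500007534, 130735025725603)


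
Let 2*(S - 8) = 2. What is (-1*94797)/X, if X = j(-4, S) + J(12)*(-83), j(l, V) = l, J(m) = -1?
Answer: -94797/79 ≈ -1200.0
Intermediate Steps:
S = 9 (S = 8 + (½)*2 = 8 + 1 = 9)
X = 79 (X = -4 - 1*(-83) = -4 + 83 = 79)
(-1*94797)/X = -1*94797/79 = -94797*1/79 = -94797/79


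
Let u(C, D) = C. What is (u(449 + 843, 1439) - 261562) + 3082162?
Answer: 2821892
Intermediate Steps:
(u(449 + 843, 1439) - 261562) + 3082162 = ((449 + 843) - 261562) + 3082162 = (1292 - 261562) + 3082162 = -260270 + 3082162 = 2821892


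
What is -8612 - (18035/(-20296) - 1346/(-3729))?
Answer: -651748813709/75683784 ≈ -8611.5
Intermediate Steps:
-8612 - (18035/(-20296) - 1346/(-3729)) = -8612 - (18035*(-1/20296) - 1346*(-1/3729)) = -8612 - (-18035/20296 + 1346/3729) = -8612 - 1*(-39934099/75683784) = -8612 + 39934099/75683784 = -651748813709/75683784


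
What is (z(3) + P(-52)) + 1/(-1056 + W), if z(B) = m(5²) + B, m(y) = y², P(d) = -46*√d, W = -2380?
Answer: 2157807/3436 - 92*I*√13 ≈ 628.0 - 331.71*I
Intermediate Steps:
z(B) = 625 + B (z(B) = (5²)² + B = 25² + B = 625 + B)
(z(3) + P(-52)) + 1/(-1056 + W) = ((625 + 3) - 92*I*√13) + 1/(-1056 - 2380) = (628 - 92*I*√13) + 1/(-3436) = (628 - 92*I*√13) - 1/3436 = 2157807/3436 - 92*I*√13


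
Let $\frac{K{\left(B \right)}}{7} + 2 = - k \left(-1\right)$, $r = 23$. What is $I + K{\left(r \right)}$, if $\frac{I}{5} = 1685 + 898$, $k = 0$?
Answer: $12901$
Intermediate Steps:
$K{\left(B \right)} = -14$ ($K{\left(B \right)} = -14 + 7 \left(-1\right) 0 \left(-1\right) = -14 + 7 \cdot 0 \left(-1\right) = -14 + 7 \cdot 0 = -14 + 0 = -14$)
$I = 12915$ ($I = 5 \left(1685 + 898\right) = 5 \cdot 2583 = 12915$)
$I + K{\left(r \right)} = 12915 - 14 = 12901$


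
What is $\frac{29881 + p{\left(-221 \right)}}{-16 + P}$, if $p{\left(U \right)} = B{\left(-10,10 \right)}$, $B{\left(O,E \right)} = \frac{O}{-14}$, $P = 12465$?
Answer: $\frac{209172}{87143} \approx 2.4003$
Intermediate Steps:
$B{\left(O,E \right)} = - \frac{O}{14}$ ($B{\left(O,E \right)} = O \left(- \frac{1}{14}\right) = - \frac{O}{14}$)
$p{\left(U \right)} = \frac{5}{7}$ ($p{\left(U \right)} = \left(- \frac{1}{14}\right) \left(-10\right) = \frac{5}{7}$)
$\frac{29881 + p{\left(-221 \right)}}{-16 + P} = \frac{29881 + \frac{5}{7}}{-16 + 12465} = \frac{209172}{7 \cdot 12449} = \frac{209172}{7} \cdot \frac{1}{12449} = \frac{209172}{87143}$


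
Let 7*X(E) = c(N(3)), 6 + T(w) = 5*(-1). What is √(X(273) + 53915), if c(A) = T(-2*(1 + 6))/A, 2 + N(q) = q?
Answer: √2641758/7 ≈ 232.19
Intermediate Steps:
N(q) = -2 + q
T(w) = -11 (T(w) = -6 + 5*(-1) = -6 - 5 = -11)
c(A) = -11/A
X(E) = -11/7 (X(E) = (-11/(-2 + 3))/7 = (-11/1)/7 = (-11*1)/7 = (⅐)*(-11) = -11/7)
√(X(273) + 53915) = √(-11/7 + 53915) = √(377394/7) = √2641758/7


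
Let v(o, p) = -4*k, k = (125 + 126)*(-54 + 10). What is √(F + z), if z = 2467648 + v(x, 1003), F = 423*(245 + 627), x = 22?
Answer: 2*√720170 ≈ 1697.3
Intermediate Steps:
k = -11044 (k = 251*(-44) = -11044)
v(o, p) = 44176 (v(o, p) = -4*(-11044) = 44176)
F = 368856 (F = 423*872 = 368856)
z = 2511824 (z = 2467648 + 44176 = 2511824)
√(F + z) = √(368856 + 2511824) = √2880680 = 2*√720170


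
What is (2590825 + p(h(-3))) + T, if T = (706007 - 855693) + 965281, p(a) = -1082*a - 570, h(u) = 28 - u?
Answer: 3372308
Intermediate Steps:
p(a) = -570 - 1082*a
T = 815595 (T = -149686 + 965281 = 815595)
(2590825 + p(h(-3))) + T = (2590825 + (-570 - 1082*(28 - 1*(-3)))) + 815595 = (2590825 + (-570 - 1082*(28 + 3))) + 815595 = (2590825 + (-570 - 1082*31)) + 815595 = (2590825 + (-570 - 33542)) + 815595 = (2590825 - 34112) + 815595 = 2556713 + 815595 = 3372308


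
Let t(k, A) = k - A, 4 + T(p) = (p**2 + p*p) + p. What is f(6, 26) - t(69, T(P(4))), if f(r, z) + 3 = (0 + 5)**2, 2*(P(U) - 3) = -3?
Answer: -45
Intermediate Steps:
P(U) = 3/2 (P(U) = 3 + (1/2)*(-3) = 3 - 3/2 = 3/2)
T(p) = -4 + p + 2*p**2 (T(p) = -4 + ((p**2 + p*p) + p) = -4 + ((p**2 + p**2) + p) = -4 + (2*p**2 + p) = -4 + (p + 2*p**2) = -4 + p + 2*p**2)
f(r, z) = 22 (f(r, z) = -3 + (0 + 5)**2 = -3 + 5**2 = -3 + 25 = 22)
f(6, 26) - t(69, T(P(4))) = 22 - (69 - (-4 + 3/2 + 2*(3/2)**2)) = 22 - (69 - (-4 + 3/2 + 2*(9/4))) = 22 - (69 - (-4 + 3/2 + 9/2)) = 22 - (69 - 1*2) = 22 - (69 - 2) = 22 - 1*67 = 22 - 67 = -45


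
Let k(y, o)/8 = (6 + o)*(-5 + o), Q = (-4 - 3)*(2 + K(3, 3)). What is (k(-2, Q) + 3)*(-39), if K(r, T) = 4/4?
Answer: -121797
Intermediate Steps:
K(r, T) = 1 (K(r, T) = 4*(¼) = 1)
Q = -21 (Q = (-4 - 3)*(2 + 1) = -7*3 = -21)
k(y, o) = 8*(-5 + o)*(6 + o) (k(y, o) = 8*((6 + o)*(-5 + o)) = 8*((-5 + o)*(6 + o)) = 8*(-5 + o)*(6 + o))
(k(-2, Q) + 3)*(-39) = ((-240 + 8*(-21) + 8*(-21)²) + 3)*(-39) = ((-240 - 168 + 8*441) + 3)*(-39) = ((-240 - 168 + 3528) + 3)*(-39) = (3120 + 3)*(-39) = 3123*(-39) = -121797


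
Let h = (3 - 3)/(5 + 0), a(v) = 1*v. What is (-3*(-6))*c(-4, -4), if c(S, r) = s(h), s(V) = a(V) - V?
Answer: 0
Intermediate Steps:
a(v) = v
h = 0 (h = 0/5 = 0*(1/5) = 0)
s(V) = 0 (s(V) = V - V = 0)
c(S, r) = 0
(-3*(-6))*c(-4, -4) = -3*(-6)*0 = 18*0 = 0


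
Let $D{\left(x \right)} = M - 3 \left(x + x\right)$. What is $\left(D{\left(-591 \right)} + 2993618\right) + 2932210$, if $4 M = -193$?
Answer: $\frac{23717303}{4} \approx 5.9293 \cdot 10^{6}$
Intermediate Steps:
$M = - \frac{193}{4}$ ($M = \frac{1}{4} \left(-193\right) = - \frac{193}{4} \approx -48.25$)
$D{\left(x \right)} = - \frac{193}{4} - 6 x$ ($D{\left(x \right)} = - \frac{193}{4} - 3 \left(x + x\right) = - \frac{193}{4} - 3 \cdot 2 x = - \frac{193}{4} - 6 x$)
$\left(D{\left(-591 \right)} + 2993618\right) + 2932210 = \left(\left(- \frac{193}{4} - -3546\right) + 2993618\right) + 2932210 = \left(\left(- \frac{193}{4} + 3546\right) + 2993618\right) + 2932210 = \left(\frac{13991}{4} + 2993618\right) + 2932210 = \frac{11988463}{4} + 2932210 = \frac{23717303}{4}$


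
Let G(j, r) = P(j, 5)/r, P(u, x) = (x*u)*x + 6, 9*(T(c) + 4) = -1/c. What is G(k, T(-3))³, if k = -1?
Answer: 135005697/1225043 ≈ 110.20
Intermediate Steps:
T(c) = -4 - 1/(9*c) (T(c) = -4 + (-1/c)/9 = -4 - 1/(9*c))
P(u, x) = 6 + u*x² (P(u, x) = (u*x)*x + 6 = u*x² + 6 = 6 + u*x²)
G(j, r) = (6 + 25*j)/r (G(j, r) = (6 + j*5²)/r = (6 + j*25)/r = (6 + 25*j)/r)
G(k, T(-3))³ = ((6 + 25*(-1))/(-4 - ⅑/(-3)))³ = ((6 - 25)/(-4 - ⅑*(-⅓)))³ = (-19/(-4 + 1/27))³ = (-19/(-107/27))³ = (-27/107*(-19))³ = (513/107)³ = 135005697/1225043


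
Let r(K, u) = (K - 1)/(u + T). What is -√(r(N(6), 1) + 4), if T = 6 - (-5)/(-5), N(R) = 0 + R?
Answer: -√174/6 ≈ -2.1985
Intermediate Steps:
N(R) = R
T = 5 (T = 6 - (-5)*(-1)/5 = 6 - 1*1 = 6 - 1 = 5)
r(K, u) = (-1 + K)/(5 + u) (r(K, u) = (K - 1)/(u + 5) = (-1 + K)/(5 + u))
-√(r(N(6), 1) + 4) = -√((-1 + 6)/(5 + 1) + 4) = -√(5/6 + 4) = -√((⅙)*5 + 4) = -√(⅚ + 4) = -√(29/6) = -√174/6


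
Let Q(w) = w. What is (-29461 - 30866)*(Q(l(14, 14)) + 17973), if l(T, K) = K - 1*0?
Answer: -1085101749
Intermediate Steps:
l(T, K) = K (l(T, K) = K + 0 = K)
(-29461 - 30866)*(Q(l(14, 14)) + 17973) = (-29461 - 30866)*(14 + 17973) = -60327*17987 = -1085101749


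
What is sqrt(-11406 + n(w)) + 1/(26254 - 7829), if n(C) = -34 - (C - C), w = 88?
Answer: 1/18425 + 4*I*sqrt(715) ≈ 5.4274e-5 + 106.96*I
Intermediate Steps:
n(C) = -34 (n(C) = -34 - 1*0 = -34 + 0 = -34)
sqrt(-11406 + n(w)) + 1/(26254 - 7829) = sqrt(-11406 - 34) + 1/(26254 - 7829) = sqrt(-11440) + 1/18425 = 4*I*sqrt(715) + 1/18425 = 1/18425 + 4*I*sqrt(715)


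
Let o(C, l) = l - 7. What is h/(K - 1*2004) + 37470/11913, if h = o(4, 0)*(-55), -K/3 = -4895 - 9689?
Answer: 74708765/23683044 ≈ 3.1545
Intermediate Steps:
K = 43752 (K = -3*(-4895 - 9689) = -3*(-14584) = 43752)
o(C, l) = -7 + l
h = 385 (h = (-7 + 0)*(-55) = -7*(-55) = 385)
h/(K - 1*2004) + 37470/11913 = 385/(43752 - 1*2004) + 37470/11913 = 385/(43752 - 2004) + 37470*(1/11913) = 385/41748 + 12490/3971 = 385*(1/41748) + 12490/3971 = 55/5964 + 12490/3971 = 74708765/23683044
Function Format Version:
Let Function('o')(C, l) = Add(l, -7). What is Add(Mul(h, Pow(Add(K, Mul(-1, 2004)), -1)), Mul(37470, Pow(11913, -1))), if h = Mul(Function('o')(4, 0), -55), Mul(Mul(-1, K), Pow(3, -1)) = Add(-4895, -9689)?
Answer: Rational(74708765, 23683044) ≈ 3.1545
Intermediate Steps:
K = 43752 (K = Mul(-3, Add(-4895, -9689)) = Mul(-3, -14584) = 43752)
Function('o')(C, l) = Add(-7, l)
h = 385 (h = Mul(Add(-7, 0), -55) = Mul(-7, -55) = 385)
Add(Mul(h, Pow(Add(K, Mul(-1, 2004)), -1)), Mul(37470, Pow(11913, -1))) = Add(Mul(385, Pow(Add(43752, Mul(-1, 2004)), -1)), Mul(37470, Pow(11913, -1))) = Add(Mul(385, Pow(Add(43752, -2004), -1)), Mul(37470, Rational(1, 11913))) = Add(Mul(385, Pow(41748, -1)), Rational(12490, 3971)) = Add(Mul(385, Rational(1, 41748)), Rational(12490, 3971)) = Add(Rational(55, 5964), Rational(12490, 3971)) = Rational(74708765, 23683044)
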